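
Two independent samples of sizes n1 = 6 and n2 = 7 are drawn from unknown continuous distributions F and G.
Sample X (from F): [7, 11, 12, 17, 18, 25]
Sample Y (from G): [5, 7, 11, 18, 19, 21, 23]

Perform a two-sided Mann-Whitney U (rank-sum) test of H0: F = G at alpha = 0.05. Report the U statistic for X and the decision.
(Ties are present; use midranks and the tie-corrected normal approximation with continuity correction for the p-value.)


Step 1: Combine and sort all 13 observations; assign midranks.
sorted (value, group): (5,Y), (7,X), (7,Y), (11,X), (11,Y), (12,X), (17,X), (18,X), (18,Y), (19,Y), (21,Y), (23,Y), (25,X)
ranks: 5->1, 7->2.5, 7->2.5, 11->4.5, 11->4.5, 12->6, 17->7, 18->8.5, 18->8.5, 19->10, 21->11, 23->12, 25->13
Step 2: Rank sum for X: R1 = 2.5 + 4.5 + 6 + 7 + 8.5 + 13 = 41.5.
Step 3: U_X = R1 - n1(n1+1)/2 = 41.5 - 6*7/2 = 41.5 - 21 = 20.5.
       U_Y = n1*n2 - U_X = 42 - 20.5 = 21.5.
Step 4: Ties are present, so use the tie-corrected normal approximation (with continuity correction) for the p-value.
Step 5: p-value = 1.000000; compare to alpha = 0.05. fail to reject H0.

U_X = 20.5, p = 1.000000, fail to reject H0 at alpha = 0.05.


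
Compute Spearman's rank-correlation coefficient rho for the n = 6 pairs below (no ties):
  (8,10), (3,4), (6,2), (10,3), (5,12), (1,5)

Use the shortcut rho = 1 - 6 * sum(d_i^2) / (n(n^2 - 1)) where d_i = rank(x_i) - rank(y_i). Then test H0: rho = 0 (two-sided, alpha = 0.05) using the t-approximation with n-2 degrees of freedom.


Step 1: Rank x and y separately (midranks; no ties here).
rank(x): 8->5, 3->2, 6->4, 10->6, 5->3, 1->1
rank(y): 10->5, 4->3, 2->1, 3->2, 12->6, 5->4
Step 2: d_i = R_x(i) - R_y(i); compute d_i^2.
  (5-5)^2=0, (2-3)^2=1, (4-1)^2=9, (6-2)^2=16, (3-6)^2=9, (1-4)^2=9
sum(d^2) = 44.
Step 3: rho = 1 - 6*44 / (6*(6^2 - 1)) = 1 - 264/210 = -0.257143.
Step 4: Under H0, t = rho * sqrt((n-2)/(1-rho^2)) = -0.5322 ~ t(4).
Step 5: Two-sided p-value from the t-distribution with 4 df = 0.622787.
Step 6: alpha = 0.05. fail to reject H0.

rho = -0.2571, p = 0.622787, fail to reject H0 at alpha = 0.05.


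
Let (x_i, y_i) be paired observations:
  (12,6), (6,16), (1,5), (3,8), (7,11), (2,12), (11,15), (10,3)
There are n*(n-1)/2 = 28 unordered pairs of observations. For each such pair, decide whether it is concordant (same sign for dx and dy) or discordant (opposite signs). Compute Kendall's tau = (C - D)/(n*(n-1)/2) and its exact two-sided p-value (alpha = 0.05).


Step 1: Enumerate the 28 unordered pairs (i,j) with i<j and classify each by sign(x_j-x_i) * sign(y_j-y_i).
  (1,2):dx=-6,dy=+10->D; (1,3):dx=-11,dy=-1->C; (1,4):dx=-9,dy=+2->D; (1,5):dx=-5,dy=+5->D
  (1,6):dx=-10,dy=+6->D; (1,7):dx=-1,dy=+9->D; (1,8):dx=-2,dy=-3->C; (2,3):dx=-5,dy=-11->C
  (2,4):dx=-3,dy=-8->C; (2,5):dx=+1,dy=-5->D; (2,6):dx=-4,dy=-4->C; (2,7):dx=+5,dy=-1->D
  (2,8):dx=+4,dy=-13->D; (3,4):dx=+2,dy=+3->C; (3,5):dx=+6,dy=+6->C; (3,6):dx=+1,dy=+7->C
  (3,7):dx=+10,dy=+10->C; (3,8):dx=+9,dy=-2->D; (4,5):dx=+4,dy=+3->C; (4,6):dx=-1,dy=+4->D
  (4,7):dx=+8,dy=+7->C; (4,8):dx=+7,dy=-5->D; (5,6):dx=-5,dy=+1->D; (5,7):dx=+4,dy=+4->C
  (5,8):dx=+3,dy=-8->D; (6,7):dx=+9,dy=+3->C; (6,8):dx=+8,dy=-9->D; (7,8):dx=-1,dy=-12->C
Step 2: C = 14, D = 14, total pairs = 28.
Step 3: tau = (C - D)/(n(n-1)/2) = (14 - 14)/28 = 0.000000.
Step 4: Exact two-sided p-value (enumerate n! = 40320 permutations of y under H0): p = 1.000000.
Step 5: alpha = 0.05. fail to reject H0.

tau_b = 0.0000 (C=14, D=14), p = 1.000000, fail to reject H0.


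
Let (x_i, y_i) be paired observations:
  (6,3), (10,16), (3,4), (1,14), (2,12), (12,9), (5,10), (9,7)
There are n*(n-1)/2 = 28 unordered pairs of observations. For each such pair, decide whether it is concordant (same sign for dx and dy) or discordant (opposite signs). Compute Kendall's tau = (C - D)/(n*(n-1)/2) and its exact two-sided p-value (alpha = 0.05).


Step 1: Enumerate the 28 unordered pairs (i,j) with i<j and classify each by sign(x_j-x_i) * sign(y_j-y_i).
  (1,2):dx=+4,dy=+13->C; (1,3):dx=-3,dy=+1->D; (1,4):dx=-5,dy=+11->D; (1,5):dx=-4,dy=+9->D
  (1,6):dx=+6,dy=+6->C; (1,7):dx=-1,dy=+7->D; (1,8):dx=+3,dy=+4->C; (2,3):dx=-7,dy=-12->C
  (2,4):dx=-9,dy=-2->C; (2,5):dx=-8,dy=-4->C; (2,6):dx=+2,dy=-7->D; (2,7):dx=-5,dy=-6->C
  (2,8):dx=-1,dy=-9->C; (3,4):dx=-2,dy=+10->D; (3,5):dx=-1,dy=+8->D; (3,6):dx=+9,dy=+5->C
  (3,7):dx=+2,dy=+6->C; (3,8):dx=+6,dy=+3->C; (4,5):dx=+1,dy=-2->D; (4,6):dx=+11,dy=-5->D
  (4,7):dx=+4,dy=-4->D; (4,8):dx=+8,dy=-7->D; (5,6):dx=+10,dy=-3->D; (5,7):dx=+3,dy=-2->D
  (5,8):dx=+7,dy=-5->D; (6,7):dx=-7,dy=+1->D; (6,8):dx=-3,dy=-2->C; (7,8):dx=+4,dy=-3->D
Step 2: C = 12, D = 16, total pairs = 28.
Step 3: tau = (C - D)/(n(n-1)/2) = (12 - 16)/28 = -0.142857.
Step 4: Exact two-sided p-value (enumerate n! = 40320 permutations of y under H0): p = 0.719544.
Step 5: alpha = 0.05. fail to reject H0.

tau_b = -0.1429 (C=12, D=16), p = 0.719544, fail to reject H0.


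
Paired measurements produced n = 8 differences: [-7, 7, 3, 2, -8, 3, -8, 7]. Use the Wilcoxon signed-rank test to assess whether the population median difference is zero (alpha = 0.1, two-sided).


Step 1: Drop any zero differences (none here) and take |d_i|.
|d| = [7, 7, 3, 2, 8, 3, 8, 7]
Step 2: Midrank |d_i| (ties get averaged ranks).
ranks: |7|->5, |7|->5, |3|->2.5, |2|->1, |8|->7.5, |3|->2.5, |8|->7.5, |7|->5
Step 3: Attach original signs; sum ranks with positive sign and with negative sign.
W+ = 5 + 2.5 + 1 + 2.5 + 5 = 16
W- = 5 + 7.5 + 7.5 = 20
(Check: W+ + W- = 36 should equal n(n+1)/2 = 36.)
Step 4: Test statistic W = min(W+, W-) = 16.
Step 5: Ties in |d|, so use the tie-corrected normal approximation.
        E[W] = n(n+1)/4 = 8*9/4 = 18.
        Tie groups: |d|=3 (t=2), |d|=7 (t=3), |d|=8 (t=2); sum(t^3 - t) = 36.
        Var[W] = n(n+1)(2n+1)/24 - sum(t^3-t)/48 = 1224/24 - 36/48 = 50.25.
        z = (W - E[W]) / sqrt(Var[W]) = (16 - 18) / 7.0887 = -0.2821.
        Two-sided p = 2*Phi(z) = 0.777838.
Step 6: alpha = 0.1. fail to reject H0.

W+ = 16, W- = 20, W = min = 16, p = 0.777838, fail to reject H0.


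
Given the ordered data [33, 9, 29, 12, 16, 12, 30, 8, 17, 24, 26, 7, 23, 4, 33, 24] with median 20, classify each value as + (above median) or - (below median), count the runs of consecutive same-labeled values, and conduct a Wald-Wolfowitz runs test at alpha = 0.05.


Step 1: Compute median = 20; label A = above, B = below.
Labels in order: ABABBBABBAABABAA  (n_A = 8, n_B = 8)
Step 2: Count runs R = 11.
Step 3: Under H0 (random ordering), E[R] = 2*n_A*n_B/(n_A+n_B) + 1 = 2*8*8/16 + 1 = 9.0000.
        Var[R] = 2*n_A*n_B*(2*n_A*n_B - n_A - n_B) / ((n_A+n_B)^2 * (n_A+n_B-1)) = 14336/3840 = 3.7333.
        SD[R] = 1.9322.
Step 4: Continuity-corrected z = (R - 0.5 - E[R]) / SD[R] = (11 - 0.5 - 9.0000) / 1.9322 = 0.7763.
Step 5: Two-sided p-value via normal approximation = 2*(1 - Phi(|z|)) = 0.437558.
Step 6: alpha = 0.05. fail to reject H0.

R = 11, z = 0.7763, p = 0.437558, fail to reject H0.


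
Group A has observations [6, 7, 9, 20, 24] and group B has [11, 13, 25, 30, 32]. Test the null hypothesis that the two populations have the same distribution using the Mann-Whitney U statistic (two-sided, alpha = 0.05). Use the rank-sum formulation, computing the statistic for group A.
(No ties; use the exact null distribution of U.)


Step 1: Combine and sort all 10 observations; assign midranks.
sorted (value, group): (6,X), (7,X), (9,X), (11,Y), (13,Y), (20,X), (24,X), (25,Y), (30,Y), (32,Y)
ranks: 6->1, 7->2, 9->3, 11->4, 13->5, 20->6, 24->7, 25->8, 30->9, 32->10
Step 2: Rank sum for X: R1 = 1 + 2 + 3 + 6 + 7 = 19.
Step 3: U_X = R1 - n1(n1+1)/2 = 19 - 5*6/2 = 19 - 15 = 4.
       U_Y = n1*n2 - U_X = 25 - 4 = 21.
Step 4: No ties, so the exact null distribution of U (based on enumerating the C(10,5) = 252 equally likely rank assignments) gives the two-sided p-value.
Step 5: p-value = 0.095238; compare to alpha = 0.05. fail to reject H0.

U_X = 4, p = 0.095238, fail to reject H0 at alpha = 0.05.


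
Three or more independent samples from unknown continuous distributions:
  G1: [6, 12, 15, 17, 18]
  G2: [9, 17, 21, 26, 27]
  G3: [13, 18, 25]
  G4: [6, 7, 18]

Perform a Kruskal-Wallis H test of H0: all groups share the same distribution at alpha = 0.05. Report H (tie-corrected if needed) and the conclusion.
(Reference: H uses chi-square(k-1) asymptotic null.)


Step 1: Combine all N = 16 observations and assign midranks.
sorted (value, group, rank): (6,G1,1.5), (6,G4,1.5), (7,G4,3), (9,G2,4), (12,G1,5), (13,G3,6), (15,G1,7), (17,G1,8.5), (17,G2,8.5), (18,G1,11), (18,G3,11), (18,G4,11), (21,G2,13), (25,G3,14), (26,G2,15), (27,G2,16)
Step 2: Sum ranks within each group.
R_1 = 33 (n_1 = 5)
R_2 = 56.5 (n_2 = 5)
R_3 = 31 (n_3 = 3)
R_4 = 15.5 (n_4 = 3)
Step 3: H = 12/(N(N+1)) * sum(R_i^2/n_i) - 3(N+1)
     = 12/(16*17) * (33^2/5 + 56.5^2/5 + 31^2/3 + 15.5^2/3) - 3*17
     = 0.044118 * 1256.67 - 51
     = 4.441176.
Step 4: Ties present; correction factor C = 1 - 36/(16^3 - 16) = 0.991176. Corrected H = 4.441176 / 0.991176 = 4.480712.
Step 5: Under H0, H ~ chi^2(3); p-value = 0.214017.
Step 6: alpha = 0.05. fail to reject H0.

H = 4.4807, df = 3, p = 0.214017, fail to reject H0.


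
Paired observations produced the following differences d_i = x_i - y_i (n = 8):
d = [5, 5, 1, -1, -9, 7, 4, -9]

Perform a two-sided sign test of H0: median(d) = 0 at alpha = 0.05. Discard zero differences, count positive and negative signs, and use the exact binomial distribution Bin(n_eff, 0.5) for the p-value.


Step 1: Discard zero differences. Original n = 8; n_eff = number of nonzero differences = 8.
Nonzero differences (with sign): +5, +5, +1, -1, -9, +7, +4, -9
Step 2: Count signs: positive = 5, negative = 3.
Step 3: Under H0: P(positive) = 0.5, so the number of positives S ~ Bin(8, 0.5).
Step 4: Two-sided exact p-value = sum of Bin(8,0.5) probabilities at or below the observed probability = 0.726562.
Step 5: alpha = 0.05. fail to reject H0.

n_eff = 8, pos = 5, neg = 3, p = 0.726562, fail to reject H0.


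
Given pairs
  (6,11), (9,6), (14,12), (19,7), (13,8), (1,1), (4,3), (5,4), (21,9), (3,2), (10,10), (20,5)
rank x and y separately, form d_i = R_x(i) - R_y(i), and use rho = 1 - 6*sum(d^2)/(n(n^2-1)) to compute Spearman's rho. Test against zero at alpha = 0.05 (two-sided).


Step 1: Rank x and y separately (midranks; no ties here).
rank(x): 6->5, 9->6, 14->9, 19->10, 13->8, 1->1, 4->3, 5->4, 21->12, 3->2, 10->7, 20->11
rank(y): 11->11, 6->6, 12->12, 7->7, 8->8, 1->1, 3->3, 4->4, 9->9, 2->2, 10->10, 5->5
Step 2: d_i = R_x(i) - R_y(i); compute d_i^2.
  (5-11)^2=36, (6-6)^2=0, (9-12)^2=9, (10-7)^2=9, (8-8)^2=0, (1-1)^2=0, (3-3)^2=0, (4-4)^2=0, (12-9)^2=9, (2-2)^2=0, (7-10)^2=9, (11-5)^2=36
sum(d^2) = 108.
Step 3: rho = 1 - 6*108 / (12*(12^2 - 1)) = 1 - 648/1716 = 0.622378.
Step 4: Under H0, t = rho * sqrt((n-2)/(1-rho^2)) = 2.5145 ~ t(10).
Step 5: Two-sided p-value from the t-distribution with 10 df = 0.030676.
Step 6: alpha = 0.05. reject H0.

rho = 0.6224, p = 0.030676, reject H0 at alpha = 0.05.


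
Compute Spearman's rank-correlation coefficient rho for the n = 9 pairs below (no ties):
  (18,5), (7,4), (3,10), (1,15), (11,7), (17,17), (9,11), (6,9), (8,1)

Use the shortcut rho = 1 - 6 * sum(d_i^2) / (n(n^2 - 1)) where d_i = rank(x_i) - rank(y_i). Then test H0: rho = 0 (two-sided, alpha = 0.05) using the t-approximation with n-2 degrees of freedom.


Step 1: Rank x and y separately (midranks; no ties here).
rank(x): 18->9, 7->4, 3->2, 1->1, 11->7, 17->8, 9->6, 6->3, 8->5
rank(y): 5->3, 4->2, 10->6, 15->8, 7->4, 17->9, 11->7, 9->5, 1->1
Step 2: d_i = R_x(i) - R_y(i); compute d_i^2.
  (9-3)^2=36, (4-2)^2=4, (2-6)^2=16, (1-8)^2=49, (7-4)^2=9, (8-9)^2=1, (6-7)^2=1, (3-5)^2=4, (5-1)^2=16
sum(d^2) = 136.
Step 3: rho = 1 - 6*136 / (9*(9^2 - 1)) = 1 - 816/720 = -0.133333.
Step 4: Under H0, t = rho * sqrt((n-2)/(1-rho^2)) = -0.3559 ~ t(7).
Step 5: Two-sided p-value from the t-distribution with 7 df = 0.732368.
Step 6: alpha = 0.05. fail to reject H0.

rho = -0.1333, p = 0.732368, fail to reject H0 at alpha = 0.05.


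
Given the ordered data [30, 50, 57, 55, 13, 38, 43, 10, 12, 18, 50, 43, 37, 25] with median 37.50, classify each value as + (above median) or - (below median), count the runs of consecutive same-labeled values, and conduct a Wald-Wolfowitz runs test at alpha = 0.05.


Step 1: Compute median = 37.50; label A = above, B = below.
Labels in order: BAAABAABBBAABB  (n_A = 7, n_B = 7)
Step 2: Count runs R = 7.
Step 3: Under H0 (random ordering), E[R] = 2*n_A*n_B/(n_A+n_B) + 1 = 2*7*7/14 + 1 = 8.0000.
        Var[R] = 2*n_A*n_B*(2*n_A*n_B - n_A - n_B) / ((n_A+n_B)^2 * (n_A+n_B-1)) = 8232/2548 = 3.2308.
        SD[R] = 1.7974.
Step 4: Continuity-corrected z = (R + 0.5 - E[R]) / SD[R] = (7 + 0.5 - 8.0000) / 1.7974 = -0.2782.
Step 5: Two-sided p-value via normal approximation = 2*(1 - Phi(|z|)) = 0.780879.
Step 6: alpha = 0.05. fail to reject H0.

R = 7, z = -0.2782, p = 0.780879, fail to reject H0.


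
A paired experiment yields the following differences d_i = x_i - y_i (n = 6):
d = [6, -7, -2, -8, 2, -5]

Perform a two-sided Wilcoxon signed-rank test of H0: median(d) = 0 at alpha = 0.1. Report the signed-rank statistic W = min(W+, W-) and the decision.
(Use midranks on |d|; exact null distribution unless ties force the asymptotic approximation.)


Step 1: Drop any zero differences (none here) and take |d_i|.
|d| = [6, 7, 2, 8, 2, 5]
Step 2: Midrank |d_i| (ties get averaged ranks).
ranks: |6|->4, |7|->5, |2|->1.5, |8|->6, |2|->1.5, |5|->3
Step 3: Attach original signs; sum ranks with positive sign and with negative sign.
W+ = 4 + 1.5 = 5.5
W- = 5 + 1.5 + 6 + 3 = 15.5
(Check: W+ + W- = 21 should equal n(n+1)/2 = 21.)
Step 4: Test statistic W = min(W+, W-) = 5.5.
Step 5: Ties in |d|, so use the tie-corrected normal approximation.
        E[W] = n(n+1)/4 = 6*7/4 = 10.5.
        Tie groups: |d|=2 (t=2); sum(t^3 - t) = 6.
        Var[W] = n(n+1)(2n+1)/24 - sum(t^3-t)/48 = 546/24 - 6/48 = 22.625.
        z = (W - E[W]) / sqrt(Var[W]) = (5.5 - 10.5) / 4.7566 = -1.0512.
        Two-sided p = 2*Phi(z) = 0.293177.
Step 6: alpha = 0.1. fail to reject H0.

W+ = 5.5, W- = 15.5, W = min = 5.5, p = 0.293177, fail to reject H0.


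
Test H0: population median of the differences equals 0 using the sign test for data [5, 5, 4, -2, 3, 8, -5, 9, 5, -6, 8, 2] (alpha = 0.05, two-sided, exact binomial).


Step 1: Discard zero differences. Original n = 12; n_eff = number of nonzero differences = 12.
Nonzero differences (with sign): +5, +5, +4, -2, +3, +8, -5, +9, +5, -6, +8, +2
Step 2: Count signs: positive = 9, negative = 3.
Step 3: Under H0: P(positive) = 0.5, so the number of positives S ~ Bin(12, 0.5).
Step 4: Two-sided exact p-value = sum of Bin(12,0.5) probabilities at or below the observed probability = 0.145996.
Step 5: alpha = 0.05. fail to reject H0.

n_eff = 12, pos = 9, neg = 3, p = 0.145996, fail to reject H0.


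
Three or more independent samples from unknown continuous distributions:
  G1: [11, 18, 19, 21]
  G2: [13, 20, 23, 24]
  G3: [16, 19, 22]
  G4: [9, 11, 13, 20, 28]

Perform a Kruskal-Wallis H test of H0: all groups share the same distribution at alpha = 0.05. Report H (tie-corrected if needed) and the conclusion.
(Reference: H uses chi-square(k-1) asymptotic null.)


Step 1: Combine all N = 16 observations and assign midranks.
sorted (value, group, rank): (9,G4,1), (11,G1,2.5), (11,G4,2.5), (13,G2,4.5), (13,G4,4.5), (16,G3,6), (18,G1,7), (19,G1,8.5), (19,G3,8.5), (20,G2,10.5), (20,G4,10.5), (21,G1,12), (22,G3,13), (23,G2,14), (24,G2,15), (28,G4,16)
Step 2: Sum ranks within each group.
R_1 = 30 (n_1 = 4)
R_2 = 44 (n_2 = 4)
R_3 = 27.5 (n_3 = 3)
R_4 = 34.5 (n_4 = 5)
Step 3: H = 12/(N(N+1)) * sum(R_i^2/n_i) - 3(N+1)
     = 12/(16*17) * (30^2/4 + 44^2/4 + 27.5^2/3 + 34.5^2/5) - 3*17
     = 0.044118 * 1199.13 - 51
     = 1.902941.
Step 4: Ties present; correction factor C = 1 - 24/(16^3 - 16) = 0.994118. Corrected H = 1.902941 / 0.994118 = 1.914201.
Step 5: Under H0, H ~ chi^2(3); p-value = 0.590404.
Step 6: alpha = 0.05. fail to reject H0.

H = 1.9142, df = 3, p = 0.590404, fail to reject H0.


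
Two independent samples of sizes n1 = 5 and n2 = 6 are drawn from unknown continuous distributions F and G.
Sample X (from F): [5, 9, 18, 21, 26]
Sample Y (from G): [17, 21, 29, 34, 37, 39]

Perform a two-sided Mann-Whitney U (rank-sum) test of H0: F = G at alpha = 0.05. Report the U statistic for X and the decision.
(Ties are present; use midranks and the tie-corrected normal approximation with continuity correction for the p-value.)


Step 1: Combine and sort all 11 observations; assign midranks.
sorted (value, group): (5,X), (9,X), (17,Y), (18,X), (21,X), (21,Y), (26,X), (29,Y), (34,Y), (37,Y), (39,Y)
ranks: 5->1, 9->2, 17->3, 18->4, 21->5.5, 21->5.5, 26->7, 29->8, 34->9, 37->10, 39->11
Step 2: Rank sum for X: R1 = 1 + 2 + 4 + 5.5 + 7 = 19.5.
Step 3: U_X = R1 - n1(n1+1)/2 = 19.5 - 5*6/2 = 19.5 - 15 = 4.5.
       U_Y = n1*n2 - U_X = 30 - 4.5 = 25.5.
Step 4: Ties are present, so use the tie-corrected normal approximation (with continuity correction) for the p-value.
Step 5: p-value = 0.067264; compare to alpha = 0.05. fail to reject H0.

U_X = 4.5, p = 0.067264, fail to reject H0 at alpha = 0.05.


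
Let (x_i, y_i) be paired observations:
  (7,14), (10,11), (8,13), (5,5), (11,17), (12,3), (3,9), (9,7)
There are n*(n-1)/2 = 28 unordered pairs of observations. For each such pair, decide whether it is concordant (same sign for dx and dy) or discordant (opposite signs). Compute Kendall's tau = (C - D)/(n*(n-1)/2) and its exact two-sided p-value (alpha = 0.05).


Step 1: Enumerate the 28 unordered pairs (i,j) with i<j and classify each by sign(x_j-x_i) * sign(y_j-y_i).
  (1,2):dx=+3,dy=-3->D; (1,3):dx=+1,dy=-1->D; (1,4):dx=-2,dy=-9->C; (1,5):dx=+4,dy=+3->C
  (1,6):dx=+5,dy=-11->D; (1,7):dx=-4,dy=-5->C; (1,8):dx=+2,dy=-7->D; (2,3):dx=-2,dy=+2->D
  (2,4):dx=-5,dy=-6->C; (2,5):dx=+1,dy=+6->C; (2,6):dx=+2,dy=-8->D; (2,7):dx=-7,dy=-2->C
  (2,8):dx=-1,dy=-4->C; (3,4):dx=-3,dy=-8->C; (3,5):dx=+3,dy=+4->C; (3,6):dx=+4,dy=-10->D
  (3,7):dx=-5,dy=-4->C; (3,8):dx=+1,dy=-6->D; (4,5):dx=+6,dy=+12->C; (4,6):dx=+7,dy=-2->D
  (4,7):dx=-2,dy=+4->D; (4,8):dx=+4,dy=+2->C; (5,6):dx=+1,dy=-14->D; (5,7):dx=-8,dy=-8->C
  (5,8):dx=-2,dy=-10->C; (6,7):dx=-9,dy=+6->D; (6,8):dx=-3,dy=+4->D; (7,8):dx=+6,dy=-2->D
Step 2: C = 14, D = 14, total pairs = 28.
Step 3: tau = (C - D)/(n(n-1)/2) = (14 - 14)/28 = 0.000000.
Step 4: Exact two-sided p-value (enumerate n! = 40320 permutations of y under H0): p = 1.000000.
Step 5: alpha = 0.05. fail to reject H0.

tau_b = 0.0000 (C=14, D=14), p = 1.000000, fail to reject H0.


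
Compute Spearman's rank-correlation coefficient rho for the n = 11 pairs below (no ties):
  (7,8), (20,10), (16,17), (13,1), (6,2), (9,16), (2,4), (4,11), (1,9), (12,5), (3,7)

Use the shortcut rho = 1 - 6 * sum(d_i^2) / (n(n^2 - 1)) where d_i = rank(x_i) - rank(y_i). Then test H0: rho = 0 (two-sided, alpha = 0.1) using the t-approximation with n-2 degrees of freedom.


Step 1: Rank x and y separately (midranks; no ties here).
rank(x): 7->6, 20->11, 16->10, 13->9, 6->5, 9->7, 2->2, 4->4, 1->1, 12->8, 3->3
rank(y): 8->6, 10->8, 17->11, 1->1, 2->2, 16->10, 4->3, 11->9, 9->7, 5->4, 7->5
Step 2: d_i = R_x(i) - R_y(i); compute d_i^2.
  (6-6)^2=0, (11-8)^2=9, (10-11)^2=1, (9-1)^2=64, (5-2)^2=9, (7-10)^2=9, (2-3)^2=1, (4-9)^2=25, (1-7)^2=36, (8-4)^2=16, (3-5)^2=4
sum(d^2) = 174.
Step 3: rho = 1 - 6*174 / (11*(11^2 - 1)) = 1 - 1044/1320 = 0.209091.
Step 4: Under H0, t = rho * sqrt((n-2)/(1-rho^2)) = 0.6415 ~ t(9).
Step 5: Two-sided p-value from the t-distribution with 9 df = 0.537221.
Step 6: alpha = 0.1. fail to reject H0.

rho = 0.2091, p = 0.537221, fail to reject H0 at alpha = 0.1.


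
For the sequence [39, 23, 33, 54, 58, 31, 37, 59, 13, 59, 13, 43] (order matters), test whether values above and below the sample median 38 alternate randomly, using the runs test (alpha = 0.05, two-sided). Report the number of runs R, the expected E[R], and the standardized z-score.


Step 1: Compute median = 38; label A = above, B = below.
Labels in order: ABBAABBABABA  (n_A = 6, n_B = 6)
Step 2: Count runs R = 9.
Step 3: Under H0 (random ordering), E[R] = 2*n_A*n_B/(n_A+n_B) + 1 = 2*6*6/12 + 1 = 7.0000.
        Var[R] = 2*n_A*n_B*(2*n_A*n_B - n_A - n_B) / ((n_A+n_B)^2 * (n_A+n_B-1)) = 4320/1584 = 2.7273.
        SD[R] = 1.6514.
Step 4: Continuity-corrected z = (R - 0.5 - E[R]) / SD[R] = (9 - 0.5 - 7.0000) / 1.6514 = 0.9083.
Step 5: Two-sided p-value via normal approximation = 2*(1 - Phi(|z|)) = 0.363722.
Step 6: alpha = 0.05. fail to reject H0.

R = 9, z = 0.9083, p = 0.363722, fail to reject H0.


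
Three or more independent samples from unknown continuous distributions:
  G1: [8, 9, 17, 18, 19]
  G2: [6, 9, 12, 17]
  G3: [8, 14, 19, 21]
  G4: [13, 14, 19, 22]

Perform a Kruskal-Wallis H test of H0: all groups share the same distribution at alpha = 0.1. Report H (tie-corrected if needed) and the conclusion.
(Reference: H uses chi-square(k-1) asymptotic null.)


Step 1: Combine all N = 17 observations and assign midranks.
sorted (value, group, rank): (6,G2,1), (8,G1,2.5), (8,G3,2.5), (9,G1,4.5), (9,G2,4.5), (12,G2,6), (13,G4,7), (14,G3,8.5), (14,G4,8.5), (17,G1,10.5), (17,G2,10.5), (18,G1,12), (19,G1,14), (19,G3,14), (19,G4,14), (21,G3,16), (22,G4,17)
Step 2: Sum ranks within each group.
R_1 = 43.5 (n_1 = 5)
R_2 = 22 (n_2 = 4)
R_3 = 41 (n_3 = 4)
R_4 = 46.5 (n_4 = 4)
Step 3: H = 12/(N(N+1)) * sum(R_i^2/n_i) - 3(N+1)
     = 12/(17*18) * (43.5^2/5 + 22^2/4 + 41^2/4 + 46.5^2/4) - 3*18
     = 0.039216 * 1460.26 - 54
     = 3.265196.
Step 4: Ties present; correction factor C = 1 - 48/(17^3 - 17) = 0.990196. Corrected H = 3.265196 / 0.990196 = 3.297525.
Step 5: Under H0, H ~ chi^2(3); p-value = 0.347987.
Step 6: alpha = 0.1. fail to reject H0.

H = 3.2975, df = 3, p = 0.347987, fail to reject H0.


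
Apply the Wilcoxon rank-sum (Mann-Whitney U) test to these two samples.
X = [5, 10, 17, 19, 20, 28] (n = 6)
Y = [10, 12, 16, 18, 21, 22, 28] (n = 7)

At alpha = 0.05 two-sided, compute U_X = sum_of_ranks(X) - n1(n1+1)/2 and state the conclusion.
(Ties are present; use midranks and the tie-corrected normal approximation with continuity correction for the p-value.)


Step 1: Combine and sort all 13 observations; assign midranks.
sorted (value, group): (5,X), (10,X), (10,Y), (12,Y), (16,Y), (17,X), (18,Y), (19,X), (20,X), (21,Y), (22,Y), (28,X), (28,Y)
ranks: 5->1, 10->2.5, 10->2.5, 12->4, 16->5, 17->6, 18->7, 19->8, 20->9, 21->10, 22->11, 28->12.5, 28->12.5
Step 2: Rank sum for X: R1 = 1 + 2.5 + 6 + 8 + 9 + 12.5 = 39.
Step 3: U_X = R1 - n1(n1+1)/2 = 39 - 6*7/2 = 39 - 21 = 18.
       U_Y = n1*n2 - U_X = 42 - 18 = 24.
Step 4: Ties are present, so use the tie-corrected normal approximation (with continuity correction) for the p-value.
Step 5: p-value = 0.720247; compare to alpha = 0.05. fail to reject H0.

U_X = 18, p = 0.720247, fail to reject H0 at alpha = 0.05.


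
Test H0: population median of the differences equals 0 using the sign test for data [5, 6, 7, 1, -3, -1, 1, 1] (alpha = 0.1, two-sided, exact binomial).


Step 1: Discard zero differences. Original n = 8; n_eff = number of nonzero differences = 8.
Nonzero differences (with sign): +5, +6, +7, +1, -3, -1, +1, +1
Step 2: Count signs: positive = 6, negative = 2.
Step 3: Under H0: P(positive) = 0.5, so the number of positives S ~ Bin(8, 0.5).
Step 4: Two-sided exact p-value = sum of Bin(8,0.5) probabilities at or below the observed probability = 0.289062.
Step 5: alpha = 0.1. fail to reject H0.

n_eff = 8, pos = 6, neg = 2, p = 0.289062, fail to reject H0.


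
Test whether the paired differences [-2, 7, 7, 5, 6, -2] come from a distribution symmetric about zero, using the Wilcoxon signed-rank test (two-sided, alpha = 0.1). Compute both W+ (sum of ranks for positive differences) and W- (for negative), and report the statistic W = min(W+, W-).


Step 1: Drop any zero differences (none here) and take |d_i|.
|d| = [2, 7, 7, 5, 6, 2]
Step 2: Midrank |d_i| (ties get averaged ranks).
ranks: |2|->1.5, |7|->5.5, |7|->5.5, |5|->3, |6|->4, |2|->1.5
Step 3: Attach original signs; sum ranks with positive sign and with negative sign.
W+ = 5.5 + 5.5 + 3 + 4 = 18
W- = 1.5 + 1.5 = 3
(Check: W+ + W- = 21 should equal n(n+1)/2 = 21.)
Step 4: Test statistic W = min(W+, W-) = 3.
Step 5: Ties in |d|, so use the tie-corrected normal approximation.
        E[W] = n(n+1)/4 = 6*7/4 = 10.5.
        Tie groups: |d|=2 (t=2), |d|=7 (t=2); sum(t^3 - t) = 12.
        Var[W] = n(n+1)(2n+1)/24 - sum(t^3-t)/48 = 546/24 - 12/48 = 22.5.
        z = (W - E[W]) / sqrt(Var[W]) = (3 - 10.5) / 4.7434 = -1.5811.
        Two-sided p = 2*Phi(z) = 0.113846.
Step 6: alpha = 0.1. fail to reject H0.

W+ = 18, W- = 3, W = min = 3, p = 0.113846, fail to reject H0.


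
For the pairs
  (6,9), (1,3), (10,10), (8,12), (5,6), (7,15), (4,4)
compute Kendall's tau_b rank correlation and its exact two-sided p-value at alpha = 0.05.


Step 1: Enumerate the 21 unordered pairs (i,j) with i<j and classify each by sign(x_j-x_i) * sign(y_j-y_i).
  (1,2):dx=-5,dy=-6->C; (1,3):dx=+4,dy=+1->C; (1,4):dx=+2,dy=+3->C; (1,5):dx=-1,dy=-3->C
  (1,6):dx=+1,dy=+6->C; (1,7):dx=-2,dy=-5->C; (2,3):dx=+9,dy=+7->C; (2,4):dx=+7,dy=+9->C
  (2,5):dx=+4,dy=+3->C; (2,6):dx=+6,dy=+12->C; (2,7):dx=+3,dy=+1->C; (3,4):dx=-2,dy=+2->D
  (3,5):dx=-5,dy=-4->C; (3,6):dx=-3,dy=+5->D; (3,7):dx=-6,dy=-6->C; (4,5):dx=-3,dy=-6->C
  (4,6):dx=-1,dy=+3->D; (4,7):dx=-4,dy=-8->C; (5,6):dx=+2,dy=+9->C; (5,7):dx=-1,dy=-2->C
  (6,7):dx=-3,dy=-11->C
Step 2: C = 18, D = 3, total pairs = 21.
Step 3: tau = (C - D)/(n(n-1)/2) = (18 - 3)/21 = 0.714286.
Step 4: Exact two-sided p-value (enumerate n! = 5040 permutations of y under H0): p = 0.030159.
Step 5: alpha = 0.05. reject H0.

tau_b = 0.7143 (C=18, D=3), p = 0.030159, reject H0.


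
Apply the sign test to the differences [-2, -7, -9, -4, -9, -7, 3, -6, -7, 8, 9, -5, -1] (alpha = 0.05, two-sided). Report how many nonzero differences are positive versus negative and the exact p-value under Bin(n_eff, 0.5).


Step 1: Discard zero differences. Original n = 13; n_eff = number of nonzero differences = 13.
Nonzero differences (with sign): -2, -7, -9, -4, -9, -7, +3, -6, -7, +8, +9, -5, -1
Step 2: Count signs: positive = 3, negative = 10.
Step 3: Under H0: P(positive) = 0.5, so the number of positives S ~ Bin(13, 0.5).
Step 4: Two-sided exact p-value = sum of Bin(13,0.5) probabilities at or below the observed probability = 0.092285.
Step 5: alpha = 0.05. fail to reject H0.

n_eff = 13, pos = 3, neg = 10, p = 0.092285, fail to reject H0.


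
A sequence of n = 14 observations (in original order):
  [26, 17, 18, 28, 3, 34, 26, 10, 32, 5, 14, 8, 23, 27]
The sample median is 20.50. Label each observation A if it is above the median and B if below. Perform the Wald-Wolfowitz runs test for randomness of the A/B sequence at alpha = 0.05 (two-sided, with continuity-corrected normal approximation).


Step 1: Compute median = 20.50; label A = above, B = below.
Labels in order: ABBABAABABBBAA  (n_A = 7, n_B = 7)
Step 2: Count runs R = 9.
Step 3: Under H0 (random ordering), E[R] = 2*n_A*n_B/(n_A+n_B) + 1 = 2*7*7/14 + 1 = 8.0000.
        Var[R] = 2*n_A*n_B*(2*n_A*n_B - n_A - n_B) / ((n_A+n_B)^2 * (n_A+n_B-1)) = 8232/2548 = 3.2308.
        SD[R] = 1.7974.
Step 4: Continuity-corrected z = (R - 0.5 - E[R]) / SD[R] = (9 - 0.5 - 8.0000) / 1.7974 = 0.2782.
Step 5: Two-sided p-value via normal approximation = 2*(1 - Phi(|z|)) = 0.780879.
Step 6: alpha = 0.05. fail to reject H0.

R = 9, z = 0.2782, p = 0.780879, fail to reject H0.


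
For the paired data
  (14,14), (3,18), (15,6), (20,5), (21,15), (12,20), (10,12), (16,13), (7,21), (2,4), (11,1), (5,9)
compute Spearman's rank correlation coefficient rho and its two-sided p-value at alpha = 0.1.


Step 1: Rank x and y separately (midranks; no ties here).
rank(x): 14->8, 3->2, 15->9, 20->11, 21->12, 12->7, 10->5, 16->10, 7->4, 2->1, 11->6, 5->3
rank(y): 14->8, 18->10, 6->4, 5->3, 15->9, 20->11, 12->6, 13->7, 21->12, 4->2, 1->1, 9->5
Step 2: d_i = R_x(i) - R_y(i); compute d_i^2.
  (8-8)^2=0, (2-10)^2=64, (9-4)^2=25, (11-3)^2=64, (12-9)^2=9, (7-11)^2=16, (5-6)^2=1, (10-7)^2=9, (4-12)^2=64, (1-2)^2=1, (6-1)^2=25, (3-5)^2=4
sum(d^2) = 282.
Step 3: rho = 1 - 6*282 / (12*(12^2 - 1)) = 1 - 1692/1716 = 0.013986.
Step 4: Under H0, t = rho * sqrt((n-2)/(1-rho^2)) = 0.0442 ~ t(10).
Step 5: Two-sided p-value from the t-distribution with 10 df = 0.965590.
Step 6: alpha = 0.1. fail to reject H0.

rho = 0.0140, p = 0.965590, fail to reject H0 at alpha = 0.1.


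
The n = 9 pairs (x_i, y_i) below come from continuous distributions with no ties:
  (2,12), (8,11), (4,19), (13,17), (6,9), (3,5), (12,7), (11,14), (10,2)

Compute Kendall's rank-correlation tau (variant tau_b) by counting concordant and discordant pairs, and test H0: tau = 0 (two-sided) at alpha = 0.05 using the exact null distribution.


Step 1: Enumerate the 36 unordered pairs (i,j) with i<j and classify each by sign(x_j-x_i) * sign(y_j-y_i).
  (1,2):dx=+6,dy=-1->D; (1,3):dx=+2,dy=+7->C; (1,4):dx=+11,dy=+5->C; (1,5):dx=+4,dy=-3->D
  (1,6):dx=+1,dy=-7->D; (1,7):dx=+10,dy=-5->D; (1,8):dx=+9,dy=+2->C; (1,9):dx=+8,dy=-10->D
  (2,3):dx=-4,dy=+8->D; (2,4):dx=+5,dy=+6->C; (2,5):dx=-2,dy=-2->C; (2,6):dx=-5,dy=-6->C
  (2,7):dx=+4,dy=-4->D; (2,8):dx=+3,dy=+3->C; (2,9):dx=+2,dy=-9->D; (3,4):dx=+9,dy=-2->D
  (3,5):dx=+2,dy=-10->D; (3,6):dx=-1,dy=-14->C; (3,7):dx=+8,dy=-12->D; (3,8):dx=+7,dy=-5->D
  (3,9):dx=+6,dy=-17->D; (4,5):dx=-7,dy=-8->C; (4,6):dx=-10,dy=-12->C; (4,7):dx=-1,dy=-10->C
  (4,8):dx=-2,dy=-3->C; (4,9):dx=-3,dy=-15->C; (5,6):dx=-3,dy=-4->C; (5,7):dx=+6,dy=-2->D
  (5,8):dx=+5,dy=+5->C; (5,9):dx=+4,dy=-7->D; (6,7):dx=+9,dy=+2->C; (6,8):dx=+8,dy=+9->C
  (6,9):dx=+7,dy=-3->D; (7,8):dx=-1,dy=+7->D; (7,9):dx=-2,dy=-5->C; (8,9):dx=-1,dy=-12->C
Step 2: C = 19, D = 17, total pairs = 36.
Step 3: tau = (C - D)/(n(n-1)/2) = (19 - 17)/36 = 0.055556.
Step 4: Exact two-sided p-value (enumerate n! = 362880 permutations of y under H0): p = 0.919455.
Step 5: alpha = 0.05. fail to reject H0.

tau_b = 0.0556 (C=19, D=17), p = 0.919455, fail to reject H0.


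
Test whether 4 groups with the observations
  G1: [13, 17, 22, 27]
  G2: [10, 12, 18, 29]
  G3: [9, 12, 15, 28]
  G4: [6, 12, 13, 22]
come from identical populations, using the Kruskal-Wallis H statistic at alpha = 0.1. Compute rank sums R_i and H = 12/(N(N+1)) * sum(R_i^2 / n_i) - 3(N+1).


Step 1: Combine all N = 16 observations and assign midranks.
sorted (value, group, rank): (6,G4,1), (9,G3,2), (10,G2,3), (12,G2,5), (12,G3,5), (12,G4,5), (13,G1,7.5), (13,G4,7.5), (15,G3,9), (17,G1,10), (18,G2,11), (22,G1,12.5), (22,G4,12.5), (27,G1,14), (28,G3,15), (29,G2,16)
Step 2: Sum ranks within each group.
R_1 = 44 (n_1 = 4)
R_2 = 35 (n_2 = 4)
R_3 = 31 (n_3 = 4)
R_4 = 26 (n_4 = 4)
Step 3: H = 12/(N(N+1)) * sum(R_i^2/n_i) - 3(N+1)
     = 12/(16*17) * (44^2/4 + 35^2/4 + 31^2/4 + 26^2/4) - 3*17
     = 0.044118 * 1199.5 - 51
     = 1.919118.
Step 4: Ties present; correction factor C = 1 - 36/(16^3 - 16) = 0.991176. Corrected H = 1.919118 / 0.991176 = 1.936202.
Step 5: Under H0, H ~ chi^2(3); p-value = 0.585753.
Step 6: alpha = 0.1. fail to reject H0.

H = 1.9362, df = 3, p = 0.585753, fail to reject H0.


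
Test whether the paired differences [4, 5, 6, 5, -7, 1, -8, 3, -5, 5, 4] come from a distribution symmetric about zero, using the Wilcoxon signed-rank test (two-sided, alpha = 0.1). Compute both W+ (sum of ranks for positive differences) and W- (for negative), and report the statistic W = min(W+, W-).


Step 1: Drop any zero differences (none here) and take |d_i|.
|d| = [4, 5, 6, 5, 7, 1, 8, 3, 5, 5, 4]
Step 2: Midrank |d_i| (ties get averaged ranks).
ranks: |4|->3.5, |5|->6.5, |6|->9, |5|->6.5, |7|->10, |1|->1, |8|->11, |3|->2, |5|->6.5, |5|->6.5, |4|->3.5
Step 3: Attach original signs; sum ranks with positive sign and with negative sign.
W+ = 3.5 + 6.5 + 9 + 6.5 + 1 + 2 + 6.5 + 3.5 = 38.5
W- = 10 + 11 + 6.5 = 27.5
(Check: W+ + W- = 66 should equal n(n+1)/2 = 66.)
Step 4: Test statistic W = min(W+, W-) = 27.5.
Step 5: Ties in |d|, so use the tie-corrected normal approximation.
        E[W] = n(n+1)/4 = 11*12/4 = 33.
        Tie groups: |d|=4 (t=2), |d|=5 (t=4); sum(t^3 - t) = 66.
        Var[W] = n(n+1)(2n+1)/24 - sum(t^3-t)/48 = 3036/24 - 66/48 = 125.125.
        z = (W - E[W]) / sqrt(Var[W]) = (27.5 - 33) / 11.1859 = -0.4917.
        Two-sided p = 2*Phi(z) = 0.622939.
Step 6: alpha = 0.1. fail to reject H0.

W+ = 38.5, W- = 27.5, W = min = 27.5, p = 0.622939, fail to reject H0.


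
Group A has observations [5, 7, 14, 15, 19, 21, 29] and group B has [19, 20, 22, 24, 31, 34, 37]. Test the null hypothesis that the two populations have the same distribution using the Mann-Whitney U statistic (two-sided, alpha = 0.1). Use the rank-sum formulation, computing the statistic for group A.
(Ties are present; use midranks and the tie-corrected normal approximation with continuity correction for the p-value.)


Step 1: Combine and sort all 14 observations; assign midranks.
sorted (value, group): (5,X), (7,X), (14,X), (15,X), (19,X), (19,Y), (20,Y), (21,X), (22,Y), (24,Y), (29,X), (31,Y), (34,Y), (37,Y)
ranks: 5->1, 7->2, 14->3, 15->4, 19->5.5, 19->5.5, 20->7, 21->8, 22->9, 24->10, 29->11, 31->12, 34->13, 37->14
Step 2: Rank sum for X: R1 = 1 + 2 + 3 + 4 + 5.5 + 8 + 11 = 34.5.
Step 3: U_X = R1 - n1(n1+1)/2 = 34.5 - 7*8/2 = 34.5 - 28 = 6.5.
       U_Y = n1*n2 - U_X = 49 - 6.5 = 42.5.
Step 4: Ties are present, so use the tie-corrected normal approximation (with continuity correction) for the p-value.
Step 5: p-value = 0.025187; compare to alpha = 0.1. reject H0.

U_X = 6.5, p = 0.025187, reject H0 at alpha = 0.1.


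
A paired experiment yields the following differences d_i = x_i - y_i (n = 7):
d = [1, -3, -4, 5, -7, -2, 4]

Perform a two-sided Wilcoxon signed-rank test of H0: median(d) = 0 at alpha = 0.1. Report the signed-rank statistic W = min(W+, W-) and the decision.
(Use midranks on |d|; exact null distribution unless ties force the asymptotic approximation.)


Step 1: Drop any zero differences (none here) and take |d_i|.
|d| = [1, 3, 4, 5, 7, 2, 4]
Step 2: Midrank |d_i| (ties get averaged ranks).
ranks: |1|->1, |3|->3, |4|->4.5, |5|->6, |7|->7, |2|->2, |4|->4.5
Step 3: Attach original signs; sum ranks with positive sign and with negative sign.
W+ = 1 + 6 + 4.5 = 11.5
W- = 3 + 4.5 + 7 + 2 = 16.5
(Check: W+ + W- = 28 should equal n(n+1)/2 = 28.)
Step 4: Test statistic W = min(W+, W-) = 11.5.
Step 5: Ties in |d|, so use the tie-corrected normal approximation.
        E[W] = n(n+1)/4 = 7*8/4 = 14.
        Tie groups: |d|=4 (t=2); sum(t^3 - t) = 6.
        Var[W] = n(n+1)(2n+1)/24 - sum(t^3-t)/48 = 840/24 - 6/48 = 34.875.
        z = (W - E[W]) / sqrt(Var[W]) = (11.5 - 14) / 5.9055 = -0.4233.
        Two-sided p = 2*Phi(z) = 0.672052.
Step 6: alpha = 0.1. fail to reject H0.

W+ = 11.5, W- = 16.5, W = min = 11.5, p = 0.672052, fail to reject H0.


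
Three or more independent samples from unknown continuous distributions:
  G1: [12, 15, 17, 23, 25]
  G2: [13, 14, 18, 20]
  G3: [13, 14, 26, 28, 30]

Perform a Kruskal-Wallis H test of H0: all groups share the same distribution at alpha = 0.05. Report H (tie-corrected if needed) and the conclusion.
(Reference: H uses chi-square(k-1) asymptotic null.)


Step 1: Combine all N = 14 observations and assign midranks.
sorted (value, group, rank): (12,G1,1), (13,G2,2.5), (13,G3,2.5), (14,G2,4.5), (14,G3,4.5), (15,G1,6), (17,G1,7), (18,G2,8), (20,G2,9), (23,G1,10), (25,G1,11), (26,G3,12), (28,G3,13), (30,G3,14)
Step 2: Sum ranks within each group.
R_1 = 35 (n_1 = 5)
R_2 = 24 (n_2 = 4)
R_3 = 46 (n_3 = 5)
Step 3: H = 12/(N(N+1)) * sum(R_i^2/n_i) - 3(N+1)
     = 12/(14*15) * (35^2/5 + 24^2/4 + 46^2/5) - 3*15
     = 0.057143 * 812.2 - 45
     = 1.411429.
Step 4: Ties present; correction factor C = 1 - 12/(14^3 - 14) = 0.995604. Corrected H = 1.411429 / 0.995604 = 1.417660.
Step 5: Under H0, H ~ chi^2(2); p-value = 0.492220.
Step 6: alpha = 0.05. fail to reject H0.

H = 1.4177, df = 2, p = 0.492220, fail to reject H0.


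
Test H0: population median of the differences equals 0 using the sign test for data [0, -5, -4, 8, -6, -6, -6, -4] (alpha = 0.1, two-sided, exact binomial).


Step 1: Discard zero differences. Original n = 8; n_eff = number of nonzero differences = 7.
Nonzero differences (with sign): -5, -4, +8, -6, -6, -6, -4
Step 2: Count signs: positive = 1, negative = 6.
Step 3: Under H0: P(positive) = 0.5, so the number of positives S ~ Bin(7, 0.5).
Step 4: Two-sided exact p-value = sum of Bin(7,0.5) probabilities at or below the observed probability = 0.125000.
Step 5: alpha = 0.1. fail to reject H0.

n_eff = 7, pos = 1, neg = 6, p = 0.125000, fail to reject H0.


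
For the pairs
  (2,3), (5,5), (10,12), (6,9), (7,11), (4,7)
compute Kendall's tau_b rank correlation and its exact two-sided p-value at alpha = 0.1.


Step 1: Enumerate the 15 unordered pairs (i,j) with i<j and classify each by sign(x_j-x_i) * sign(y_j-y_i).
  (1,2):dx=+3,dy=+2->C; (1,3):dx=+8,dy=+9->C; (1,4):dx=+4,dy=+6->C; (1,5):dx=+5,dy=+8->C
  (1,6):dx=+2,dy=+4->C; (2,3):dx=+5,dy=+7->C; (2,4):dx=+1,dy=+4->C; (2,5):dx=+2,dy=+6->C
  (2,6):dx=-1,dy=+2->D; (3,4):dx=-4,dy=-3->C; (3,5):dx=-3,dy=-1->C; (3,6):dx=-6,dy=-5->C
  (4,5):dx=+1,dy=+2->C; (4,6):dx=-2,dy=-2->C; (5,6):dx=-3,dy=-4->C
Step 2: C = 14, D = 1, total pairs = 15.
Step 3: tau = (C - D)/(n(n-1)/2) = (14 - 1)/15 = 0.866667.
Step 4: Exact two-sided p-value (enumerate n! = 720 permutations of y under H0): p = 0.016667.
Step 5: alpha = 0.1. reject H0.

tau_b = 0.8667 (C=14, D=1), p = 0.016667, reject H0.


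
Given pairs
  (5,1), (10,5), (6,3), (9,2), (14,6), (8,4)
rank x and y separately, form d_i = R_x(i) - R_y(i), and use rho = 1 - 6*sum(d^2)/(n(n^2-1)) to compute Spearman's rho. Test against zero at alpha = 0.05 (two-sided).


Step 1: Rank x and y separately (midranks; no ties here).
rank(x): 5->1, 10->5, 6->2, 9->4, 14->6, 8->3
rank(y): 1->1, 5->5, 3->3, 2->2, 6->6, 4->4
Step 2: d_i = R_x(i) - R_y(i); compute d_i^2.
  (1-1)^2=0, (5-5)^2=0, (2-3)^2=1, (4-2)^2=4, (6-6)^2=0, (3-4)^2=1
sum(d^2) = 6.
Step 3: rho = 1 - 6*6 / (6*(6^2 - 1)) = 1 - 36/210 = 0.828571.
Step 4: Under H0, t = rho * sqrt((n-2)/(1-rho^2)) = 2.9598 ~ t(4).
Step 5: Two-sided p-value from the t-distribution with 4 df = 0.041563.
Step 6: alpha = 0.05. reject H0.

rho = 0.8286, p = 0.041563, reject H0 at alpha = 0.05.


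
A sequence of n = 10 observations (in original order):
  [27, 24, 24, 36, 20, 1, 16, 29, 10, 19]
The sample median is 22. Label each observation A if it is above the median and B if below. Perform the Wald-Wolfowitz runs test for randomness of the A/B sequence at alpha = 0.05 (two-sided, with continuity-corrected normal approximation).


Step 1: Compute median = 22; label A = above, B = below.
Labels in order: AAAABBBABB  (n_A = 5, n_B = 5)
Step 2: Count runs R = 4.
Step 3: Under H0 (random ordering), E[R] = 2*n_A*n_B/(n_A+n_B) + 1 = 2*5*5/10 + 1 = 6.0000.
        Var[R] = 2*n_A*n_B*(2*n_A*n_B - n_A - n_B) / ((n_A+n_B)^2 * (n_A+n_B-1)) = 2000/900 = 2.2222.
        SD[R] = 1.4907.
Step 4: Continuity-corrected z = (R + 0.5 - E[R]) / SD[R] = (4 + 0.5 - 6.0000) / 1.4907 = -1.0062.
Step 5: Two-sided p-value via normal approximation = 2*(1 - Phi(|z|)) = 0.314305.
Step 6: alpha = 0.05. fail to reject H0.

R = 4, z = -1.0062, p = 0.314305, fail to reject H0.


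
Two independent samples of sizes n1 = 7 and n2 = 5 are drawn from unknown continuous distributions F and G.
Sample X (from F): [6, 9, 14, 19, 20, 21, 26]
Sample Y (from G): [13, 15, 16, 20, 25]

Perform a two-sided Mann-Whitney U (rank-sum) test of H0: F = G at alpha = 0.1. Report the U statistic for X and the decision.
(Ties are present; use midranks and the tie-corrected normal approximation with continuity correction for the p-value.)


Step 1: Combine and sort all 12 observations; assign midranks.
sorted (value, group): (6,X), (9,X), (13,Y), (14,X), (15,Y), (16,Y), (19,X), (20,X), (20,Y), (21,X), (25,Y), (26,X)
ranks: 6->1, 9->2, 13->3, 14->4, 15->5, 16->6, 19->7, 20->8.5, 20->8.5, 21->10, 25->11, 26->12
Step 2: Rank sum for X: R1 = 1 + 2 + 4 + 7 + 8.5 + 10 + 12 = 44.5.
Step 3: U_X = R1 - n1(n1+1)/2 = 44.5 - 7*8/2 = 44.5 - 28 = 16.5.
       U_Y = n1*n2 - U_X = 35 - 16.5 = 18.5.
Step 4: Ties are present, so use the tie-corrected normal approximation (with continuity correction) for the p-value.
Step 5: p-value = 0.935170; compare to alpha = 0.1. fail to reject H0.

U_X = 16.5, p = 0.935170, fail to reject H0 at alpha = 0.1.
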